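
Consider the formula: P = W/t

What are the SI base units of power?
Units of each symbol in P = W/t:
  W (work): kg·m²/s²
  t (time): s  → in the denominator, contributes 1/s

Multiplying the contributions: [kg·m²/s²] · [1/s]
Adding exponents of each base unit: kg: 1, m: 2, s: -3
SI base units of power: kg·m²/s³

Answer: kg·m²/s³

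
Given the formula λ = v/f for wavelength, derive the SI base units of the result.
Units of each symbol in λ = v/f:
  v (wave speed): m/s
  f (frequency): 1/s  → in the denominator, contributes s

Multiplying the contributions: [m/s] · [s]
Adding exponents of each base unit: m: 1
SI base units of wavelength: m

Answer: m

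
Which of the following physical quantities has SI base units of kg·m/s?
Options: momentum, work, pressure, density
Checking the SI base units of each option:
  momentum (p = mv): kg·m/s  ✓ matches
  work (W = Fd): kg·m²/s²  ✗
  pressure (P = F/A): kg/(m·s²)  ✗
  density (ρ = m/V): kg/m³  ✗

Only momentum has units kg·m/s.

Answer: momentum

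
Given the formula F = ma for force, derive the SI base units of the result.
Units of each symbol in F = ma:
  m (mass): kg
  a (acceleration): m/s²

Multiplying the contributions: [kg] · [m/s²]
Adding exponents of each base unit: kg: 1, m: 1, s: -2
SI base units of force: kg·m/s²

Answer: kg·m/s²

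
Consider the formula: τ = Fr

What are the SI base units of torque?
Units of each symbol in τ = Fr:
  F (force): kg·m/s²
  r (lever arm): m

Multiplying the contributions: [kg·m/s²] · [m]
Adding exponents of each base unit: kg: 1, m: 2, s: -2
SI base units of torque: kg·m²/s²

Answer: kg·m²/s²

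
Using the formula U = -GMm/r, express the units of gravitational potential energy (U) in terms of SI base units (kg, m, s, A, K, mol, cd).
Units of each symbol in U = -GMm/r:
  G (gravitational constant): m³/(kg·s²)
  M (mass): kg
  m (mass): kg
  r (distance): m  → in the denominator, contributes 1/m
  The minus sign does not affect the units.

Multiplying the contributions: [m³/(kg·s²)] · [kg] · [kg] · [1/m]
Adding exponents of each base unit: kg: 1, m: 2, s: -2
SI base units of gravitational potential energy: kg·m²/s²

Answer: kg·m²/s²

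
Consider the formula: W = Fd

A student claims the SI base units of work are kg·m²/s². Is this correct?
Units of each symbol in W = Fd:
  F (force): kg·m/s²
  d (displacement): m

Multiplying the contributions: [kg·m/s²] · [m]
Adding exponents of each base unit: kg: 1, m: 2, s: -2
SI base units of work: kg·m²/s²

The claimed units kg·m²/s² match the derived units, so the claim is correct.

Answer: Yes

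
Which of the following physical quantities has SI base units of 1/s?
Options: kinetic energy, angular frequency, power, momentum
Checking the SI base units of each option:
  kinetic energy (E = ½mv²): kg·m²/s²  ✗
  angular frequency (ω = 2πf): 1/s  ✓ matches
  power (P = W/t): kg·m²/s³  ✗
  momentum (p = mv): kg·m/s  ✗

Only angular frequency has units 1/s.

Answer: angular frequency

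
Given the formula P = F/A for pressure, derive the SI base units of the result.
Units of each symbol in P = F/A:
  F (force): kg·m/s²
  A (area): m²  → in the denominator, contributes 1/m²

Multiplying the contributions: [kg·m/s²] · [1/m²]
Adding exponents of each base unit: kg: 1, m: -1, s: -2
SI base units of pressure: kg/(m·s²)

Answer: kg/(m·s²)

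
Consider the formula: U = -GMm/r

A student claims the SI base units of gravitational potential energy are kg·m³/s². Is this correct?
Units of each symbol in U = -GMm/r:
  G (gravitational constant): m³/(kg·s²)
  M (mass): kg
  m (mass): kg
  r (distance): m  → in the denominator, contributes 1/m
  The minus sign does not affect the units.

Multiplying the contributions: [m³/(kg·s²)] · [kg] · [kg] · [1/m]
Adding exponents of each base unit: kg: 1, m: 2, s: -2
SI base units of gravitational potential energy: kg·m²/s²

The claimed units kg·m³/s² (exponents kg: 1, m: 3, s: -2) do not match the derived units kg·m²/s² (exponents kg: 1, m: 2, s: -2), so the claim is incorrect.

Answer: No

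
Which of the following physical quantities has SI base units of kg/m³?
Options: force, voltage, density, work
Checking the SI base units of each option:
  force (F = ma): kg·m/s²  ✗
  voltage (V = IR): kg·m²/(s³·A)  ✗
  density (ρ = m/V): kg/m³  ✓ matches
  work (W = Fd): kg·m²/s²  ✗

Only density has units kg/m³.

Answer: density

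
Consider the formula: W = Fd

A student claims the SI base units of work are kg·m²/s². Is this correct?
Units of each symbol in W = Fd:
  F (force): kg·m/s²
  d (displacement): m

Multiplying the contributions: [kg·m/s²] · [m]
Adding exponents of each base unit: kg: 1, m: 2, s: -2
SI base units of work: kg·m²/s²

The claimed units kg·m²/s² match the derived units, so the claim is correct.

Answer: Yes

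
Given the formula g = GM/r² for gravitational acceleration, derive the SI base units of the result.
Units of each symbol in g = GM/r²:
  G (gravitational constant): m³/(kg·s²)
  M (mass): kg
  r (distance): m  → to the power 2 in the denominator, contributes 1/m²

Multiplying the contributions: [m³/(kg·s²)] · [kg] · [1/m²]
Adding exponents of each base unit: m: 1, s: -2
SI base units of gravitational acceleration: m/s²

Answer: m/s²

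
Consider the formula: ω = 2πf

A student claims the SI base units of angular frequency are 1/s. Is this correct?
Units of each symbol in ω = 2πf:
  f (frequency): 1/s
  The factor 2π is dimensionless.

Multiplying the contributions: [1/s]
Adding exponents of each base unit: s: -1
SI base units of angular frequency: 1/s

The claimed units 1/s match the derived units, so the claim is correct.

Answer: Yes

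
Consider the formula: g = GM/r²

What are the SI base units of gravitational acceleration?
Units of each symbol in g = GM/r²:
  G (gravitational constant): m³/(kg·s²)
  M (mass): kg
  r (distance): m  → to the power 2 in the denominator, contributes 1/m²

Multiplying the contributions: [m³/(kg·s²)] · [kg] · [1/m²]
Adding exponents of each base unit: m: 1, s: -2
SI base units of gravitational acceleration: m/s²

Answer: m/s²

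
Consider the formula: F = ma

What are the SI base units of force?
Units of each symbol in F = ma:
  m (mass): kg
  a (acceleration): m/s²

Multiplying the contributions: [kg] · [m/s²]
Adding exponents of each base unit: kg: 1, m: 1, s: -2
SI base units of force: kg·m/s²

Answer: kg·m/s²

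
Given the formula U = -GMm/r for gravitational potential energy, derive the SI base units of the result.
Units of each symbol in U = -GMm/r:
  G (gravitational constant): m³/(kg·s²)
  M (mass): kg
  m (mass): kg
  r (distance): m  → in the denominator, contributes 1/m
  The minus sign does not affect the units.

Multiplying the contributions: [m³/(kg·s²)] · [kg] · [kg] · [1/m]
Adding exponents of each base unit: kg: 1, m: 2, s: -2
SI base units of gravitational potential energy: kg·m²/s²

Answer: kg·m²/s²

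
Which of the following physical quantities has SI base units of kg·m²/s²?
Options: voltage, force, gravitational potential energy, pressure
Checking the SI base units of each option:
  voltage (V = IR): kg·m²/(s³·A)  ✗
  force (F = ma): kg·m/s²  ✗
  gravitational potential energy (U = -GMm/r): kg·m²/s²  ✓ matches
  pressure (P = F/A): kg/(m·s²)  ✗

Only gravitational potential energy has units kg·m²/s².

Answer: gravitational potential energy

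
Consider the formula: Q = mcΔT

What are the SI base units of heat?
Units of each symbol in Q = mcΔT:
  m (mass): kg
  c (specific heat capacity, in J/(kg·K)): m²/(s²·K)
  ΔT (temperature change): K

Multiplying the contributions: [kg] · [m²/(s²·K)] · [K]
Adding exponents of each base unit: kg: 1, m: 2, s: -2
SI base units of heat: kg·m²/s²

Answer: kg·m²/s²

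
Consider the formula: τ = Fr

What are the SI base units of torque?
Units of each symbol in τ = Fr:
  F (force): kg·m/s²
  r (lever arm): m

Multiplying the contributions: [kg·m/s²] · [m]
Adding exponents of each base unit: kg: 1, m: 2, s: -2
SI base units of torque: kg·m²/s²

Answer: kg·m²/s²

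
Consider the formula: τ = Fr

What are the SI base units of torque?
Units of each symbol in τ = Fr:
  F (force): kg·m/s²
  r (lever arm): m

Multiplying the contributions: [kg·m/s²] · [m]
Adding exponents of each base unit: kg: 1, m: 2, s: -2
SI base units of torque: kg·m²/s²

Answer: kg·m²/s²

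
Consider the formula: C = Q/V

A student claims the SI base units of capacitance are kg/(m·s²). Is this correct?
Units of each symbol in C = Q/V:
  Q (charge, in coulombs): s·A
  V (voltage, in volts): kg·m²/(s³·A)  → in the denominator, contributes s³·A/(kg·m²)

Multiplying the contributions: [s·A] · [s³·A/(kg·m²)]
Adding exponents of each base unit: kg: -1, m: -2, s: 4, A: 2
SI base units of capacitance: s⁴·A²/(kg·m²)

The claimed units kg/(m·s²) (exponents kg: 1, m: -1, s: -2) do not match the derived units s⁴·A²/(kg·m²) (exponents kg: -1, m: -2, s: 4, A: 2), so the claim is incorrect.

Answer: No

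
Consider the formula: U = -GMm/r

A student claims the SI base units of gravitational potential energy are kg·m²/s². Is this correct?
Units of each symbol in U = -GMm/r:
  G (gravitational constant): m³/(kg·s²)
  M (mass): kg
  m (mass): kg
  r (distance): m  → in the denominator, contributes 1/m
  The minus sign does not affect the units.

Multiplying the contributions: [m³/(kg·s²)] · [kg] · [kg] · [1/m]
Adding exponents of each base unit: kg: 1, m: 2, s: -2
SI base units of gravitational potential energy: kg·m²/s²

The claimed units kg·m²/s² match the derived units, so the claim is correct.

Answer: Yes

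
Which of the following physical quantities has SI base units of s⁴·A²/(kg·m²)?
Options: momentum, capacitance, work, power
Checking the SI base units of each option:
  momentum (p = mv): kg·m/s  ✗
  capacitance (C = Q/V): s⁴·A²/(kg·m²)  ✓ matches
  work (W = Fd): kg·m²/s²  ✗
  power (P = W/t): kg·m²/s³  ✗

Only capacitance has units s⁴·A²/(kg·m²).

Answer: capacitance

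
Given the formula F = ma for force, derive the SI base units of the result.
Units of each symbol in F = ma:
  m (mass): kg
  a (acceleration): m/s²

Multiplying the contributions: [kg] · [m/s²]
Adding exponents of each base unit: kg: 1, m: 1, s: -2
SI base units of force: kg·m/s²

Answer: kg·m/s²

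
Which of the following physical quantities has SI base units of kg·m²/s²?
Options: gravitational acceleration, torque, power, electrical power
Checking the SI base units of each option:
  gravitational acceleration (g = GM/r²): m/s²  ✗
  torque (τ = Fr): kg·m²/s²  ✓ matches
  power (P = W/t): kg·m²/s³  ✗
  electrical power (P = IV): kg·m²/s³  ✗

Only torque has units kg·m²/s².

Answer: torque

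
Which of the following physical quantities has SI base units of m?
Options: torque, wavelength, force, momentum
Checking the SI base units of each option:
  torque (τ = Fr): kg·m²/s²  ✗
  wavelength (λ = v/f): m  ✓ matches
  force (F = ma): kg·m/s²  ✗
  momentum (p = mv): kg·m/s  ✗

Only wavelength has units m.

Answer: wavelength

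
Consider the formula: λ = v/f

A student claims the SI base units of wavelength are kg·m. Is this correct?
Units of each symbol in λ = v/f:
  v (wave speed): m/s
  f (frequency): 1/s  → in the denominator, contributes s

Multiplying the contributions: [m/s] · [s]
Adding exponents of each base unit: m: 1
SI base units of wavelength: m

The claimed units kg·m (exponents kg: 1, m: 1) do not match the derived units m (exponents m: 1), so the claim is incorrect.

Answer: No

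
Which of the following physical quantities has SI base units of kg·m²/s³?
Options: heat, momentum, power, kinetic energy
Checking the SI base units of each option:
  heat (Q = mcΔT): kg·m²/s²  ✗
  momentum (p = mv): kg·m/s  ✗
  power (P = W/t): kg·m²/s³  ✓ matches
  kinetic energy (E = ½mv²): kg·m²/s²  ✗

Only power has units kg·m²/s³.

Answer: power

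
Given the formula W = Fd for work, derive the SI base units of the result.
Units of each symbol in W = Fd:
  F (force): kg·m/s²
  d (displacement): m

Multiplying the contributions: [kg·m/s²] · [m]
Adding exponents of each base unit: kg: 1, m: 2, s: -2
SI base units of work: kg·m²/s²

Answer: kg·m²/s²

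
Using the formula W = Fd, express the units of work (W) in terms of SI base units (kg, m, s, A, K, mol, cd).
Units of each symbol in W = Fd:
  F (force): kg·m/s²
  d (displacement): m

Multiplying the contributions: [kg·m/s²] · [m]
Adding exponents of each base unit: kg: 1, m: 2, s: -2
SI base units of work: kg·m²/s²

Answer: kg·m²/s²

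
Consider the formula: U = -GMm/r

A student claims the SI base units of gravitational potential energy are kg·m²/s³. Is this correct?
Units of each symbol in U = -GMm/r:
  G (gravitational constant): m³/(kg·s²)
  M (mass): kg
  m (mass): kg
  r (distance): m  → in the denominator, contributes 1/m
  The minus sign does not affect the units.

Multiplying the contributions: [m³/(kg·s²)] · [kg] · [kg] · [1/m]
Adding exponents of each base unit: kg: 1, m: 2, s: -2
SI base units of gravitational potential energy: kg·m²/s²

The claimed units kg·m²/s³ (exponents kg: 1, m: 2, s: -3) do not match the derived units kg·m²/s² (exponents kg: 1, m: 2, s: -2), so the claim is incorrect.

Answer: No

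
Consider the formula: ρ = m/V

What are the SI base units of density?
Units of each symbol in ρ = m/V:
  m (mass): kg
  V (volume): m³  → in the denominator, contributes 1/m³

Multiplying the contributions: [kg] · [1/m³]
Adding exponents of each base unit: kg: 1, m: -3
SI base units of density: kg/m³

Answer: kg/m³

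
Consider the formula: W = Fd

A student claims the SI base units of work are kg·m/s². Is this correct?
Units of each symbol in W = Fd:
  F (force): kg·m/s²
  d (displacement): m

Multiplying the contributions: [kg·m/s²] · [m]
Adding exponents of each base unit: kg: 1, m: 2, s: -2
SI base units of work: kg·m²/s²

The claimed units kg·m/s² (exponents kg: 1, m: 1, s: -2) do not match the derived units kg·m²/s² (exponents kg: 1, m: 2, s: -2), so the claim is incorrect.

Answer: No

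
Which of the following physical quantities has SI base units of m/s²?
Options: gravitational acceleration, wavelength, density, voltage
Checking the SI base units of each option:
  gravitational acceleration (g = GM/r²): m/s²  ✓ matches
  wavelength (λ = v/f): m  ✗
  density (ρ = m/V): kg/m³  ✗
  voltage (V = IR): kg·m²/(s³·A)  ✗

Only gravitational acceleration has units m/s².

Answer: gravitational acceleration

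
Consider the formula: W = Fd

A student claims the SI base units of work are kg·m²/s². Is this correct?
Units of each symbol in W = Fd:
  F (force): kg·m/s²
  d (displacement): m

Multiplying the contributions: [kg·m/s²] · [m]
Adding exponents of each base unit: kg: 1, m: 2, s: -2
SI base units of work: kg·m²/s²

The claimed units kg·m²/s² match the derived units, so the claim is correct.

Answer: Yes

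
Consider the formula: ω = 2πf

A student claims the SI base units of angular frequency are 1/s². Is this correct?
Units of each symbol in ω = 2πf:
  f (frequency): 1/s
  The factor 2π is dimensionless.

Multiplying the contributions: [1/s]
Adding exponents of each base unit: s: -1
SI base units of angular frequency: 1/s

The claimed units 1/s² (exponents s: -2) do not match the derived units 1/s (exponents s: -1), so the claim is incorrect.

Answer: No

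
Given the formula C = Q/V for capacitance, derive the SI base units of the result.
Units of each symbol in C = Q/V:
  Q (charge, in coulombs): s·A
  V (voltage, in volts): kg·m²/(s³·A)  → in the denominator, contributes s³·A/(kg·m²)

Multiplying the contributions: [s·A] · [s³·A/(kg·m²)]
Adding exponents of each base unit: kg: -1, m: -2, s: 4, A: 2
SI base units of capacitance: s⁴·A²/(kg·m²)

Answer: s⁴·A²/(kg·m²)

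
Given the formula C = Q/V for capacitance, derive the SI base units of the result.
Units of each symbol in C = Q/V:
  Q (charge, in coulombs): s·A
  V (voltage, in volts): kg·m²/(s³·A)  → in the denominator, contributes s³·A/(kg·m²)

Multiplying the contributions: [s·A] · [s³·A/(kg·m²)]
Adding exponents of each base unit: kg: -1, m: -2, s: 4, A: 2
SI base units of capacitance: s⁴·A²/(kg·m²)

Answer: s⁴·A²/(kg·m²)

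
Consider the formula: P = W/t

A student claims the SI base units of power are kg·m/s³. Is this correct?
Units of each symbol in P = W/t:
  W (work): kg·m²/s²
  t (time): s  → in the denominator, contributes 1/s

Multiplying the contributions: [kg·m²/s²] · [1/s]
Adding exponents of each base unit: kg: 1, m: 2, s: -3
SI base units of power: kg·m²/s³

The claimed units kg·m/s³ (exponents kg: 1, m: 1, s: -3) do not match the derived units kg·m²/s³ (exponents kg: 1, m: 2, s: -3), so the claim is incorrect.

Answer: No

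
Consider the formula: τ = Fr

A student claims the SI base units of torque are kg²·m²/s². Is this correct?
Units of each symbol in τ = Fr:
  F (force): kg·m/s²
  r (lever arm): m

Multiplying the contributions: [kg·m/s²] · [m]
Adding exponents of each base unit: kg: 1, m: 2, s: -2
SI base units of torque: kg·m²/s²

The claimed units kg²·m²/s² (exponents kg: 2, m: 2, s: -2) do not match the derived units kg·m²/s² (exponents kg: 1, m: 2, s: -2), so the claim is incorrect.

Answer: No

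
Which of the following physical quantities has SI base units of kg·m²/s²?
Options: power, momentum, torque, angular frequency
Checking the SI base units of each option:
  power (P = W/t): kg·m²/s³  ✗
  momentum (p = mv): kg·m/s  ✗
  torque (τ = Fr): kg·m²/s²  ✓ matches
  angular frequency (ω = 2πf): 1/s  ✗

Only torque has units kg·m²/s².

Answer: torque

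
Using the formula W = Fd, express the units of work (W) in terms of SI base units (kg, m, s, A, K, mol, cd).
Units of each symbol in W = Fd:
  F (force): kg·m/s²
  d (displacement): m

Multiplying the contributions: [kg·m/s²] · [m]
Adding exponents of each base unit: kg: 1, m: 2, s: -2
SI base units of work: kg·m²/s²

Answer: kg·m²/s²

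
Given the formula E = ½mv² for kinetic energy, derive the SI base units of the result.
Units of each symbol in E = ½mv²:
  m (mass): kg
  v (speed): m/s  → to the power 2, contributes m²/s²
  The factor ½ is dimensionless.

Multiplying the contributions: [kg] · [m²/s²]
Adding exponents of each base unit: kg: 1, m: 2, s: -2
SI base units of kinetic energy: kg·m²/s²

Answer: kg·m²/s²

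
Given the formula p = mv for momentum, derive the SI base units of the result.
Units of each symbol in p = mv:
  m (mass): kg
  v (velocity): m/s

Multiplying the contributions: [kg] · [m/s]
Adding exponents of each base unit: kg: 1, m: 1, s: -1
SI base units of momentum: kg·m/s

Answer: kg·m/s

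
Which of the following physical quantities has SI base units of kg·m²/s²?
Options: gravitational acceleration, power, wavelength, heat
Checking the SI base units of each option:
  gravitational acceleration (g = GM/r²): m/s²  ✗
  power (P = W/t): kg·m²/s³  ✗
  wavelength (λ = v/f): m  ✗
  heat (Q = mcΔT): kg·m²/s²  ✓ matches

Only heat has units kg·m²/s².

Answer: heat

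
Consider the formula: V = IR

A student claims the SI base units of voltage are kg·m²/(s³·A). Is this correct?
Units of each symbol in V = IR:
  I (current): A
  R (resistance, in ohms): kg·m²/(s³·A²)

Multiplying the contributions: [A] · [kg·m²/(s³·A²)]
Adding exponents of each base unit: kg: 1, m: 2, s: -3, A: -1
SI base units of voltage: kg·m²/(s³·A)

The claimed units kg·m²/(s³·A) match the derived units, so the claim is correct.

Answer: Yes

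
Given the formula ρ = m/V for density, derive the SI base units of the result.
Units of each symbol in ρ = m/V:
  m (mass): kg
  V (volume): m³  → in the denominator, contributes 1/m³

Multiplying the contributions: [kg] · [1/m³]
Adding exponents of each base unit: kg: 1, m: -3
SI base units of density: kg/m³

Answer: kg/m³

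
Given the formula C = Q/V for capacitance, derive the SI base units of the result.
Units of each symbol in C = Q/V:
  Q (charge, in coulombs): s·A
  V (voltage, in volts): kg·m²/(s³·A)  → in the denominator, contributes s³·A/(kg·m²)

Multiplying the contributions: [s·A] · [s³·A/(kg·m²)]
Adding exponents of each base unit: kg: -1, m: -2, s: 4, A: 2
SI base units of capacitance: s⁴·A²/(kg·m²)

Answer: s⁴·A²/(kg·m²)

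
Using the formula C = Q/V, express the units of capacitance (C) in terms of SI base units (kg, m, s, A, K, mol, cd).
Units of each symbol in C = Q/V:
  Q (charge, in coulombs): s·A
  V (voltage, in volts): kg·m²/(s³·A)  → in the denominator, contributes s³·A/(kg·m²)

Multiplying the contributions: [s·A] · [s³·A/(kg·m²)]
Adding exponents of each base unit: kg: -1, m: -2, s: 4, A: 2
SI base units of capacitance: s⁴·A²/(kg·m²)

Answer: s⁴·A²/(kg·m²)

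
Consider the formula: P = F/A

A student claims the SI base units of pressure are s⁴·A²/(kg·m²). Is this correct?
Units of each symbol in P = F/A:
  F (force): kg·m/s²
  A (area): m²  → in the denominator, contributes 1/m²

Multiplying the contributions: [kg·m/s²] · [1/m²]
Adding exponents of each base unit: kg: 1, m: -1, s: -2
SI base units of pressure: kg/(m·s²)

The claimed units s⁴·A²/(kg·m²) (exponents kg: -1, m: -2, s: 4, A: 2) do not match the derived units kg/(m·s²) (exponents kg: 1, m: -1, s: -2), so the claim is incorrect.

Answer: No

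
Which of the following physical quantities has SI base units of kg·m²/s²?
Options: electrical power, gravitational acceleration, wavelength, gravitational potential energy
Checking the SI base units of each option:
  electrical power (P = IV): kg·m²/s³  ✗
  gravitational acceleration (g = GM/r²): m/s²  ✗
  wavelength (λ = v/f): m  ✗
  gravitational potential energy (U = -GMm/r): kg·m²/s²  ✓ matches

Only gravitational potential energy has units kg·m²/s².

Answer: gravitational potential energy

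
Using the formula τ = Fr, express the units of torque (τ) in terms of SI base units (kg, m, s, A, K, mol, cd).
Units of each symbol in τ = Fr:
  F (force): kg·m/s²
  r (lever arm): m

Multiplying the contributions: [kg·m/s²] · [m]
Adding exponents of each base unit: kg: 1, m: 2, s: -2
SI base units of torque: kg·m²/s²

Answer: kg·m²/s²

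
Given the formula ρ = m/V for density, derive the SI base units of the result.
Units of each symbol in ρ = m/V:
  m (mass): kg
  V (volume): m³  → in the denominator, contributes 1/m³

Multiplying the contributions: [kg] · [1/m³]
Adding exponents of each base unit: kg: 1, m: -3
SI base units of density: kg/m³

Answer: kg/m³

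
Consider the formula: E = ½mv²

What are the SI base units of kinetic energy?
Units of each symbol in E = ½mv²:
  m (mass): kg
  v (speed): m/s  → to the power 2, contributes m²/s²
  The factor ½ is dimensionless.

Multiplying the contributions: [kg] · [m²/s²]
Adding exponents of each base unit: kg: 1, m: 2, s: -2
SI base units of kinetic energy: kg·m²/s²

Answer: kg·m²/s²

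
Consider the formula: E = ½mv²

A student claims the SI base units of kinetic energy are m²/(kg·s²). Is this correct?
Units of each symbol in E = ½mv²:
  m (mass): kg
  v (speed): m/s  → to the power 2, contributes m²/s²
  The factor ½ is dimensionless.

Multiplying the contributions: [kg] · [m²/s²]
Adding exponents of each base unit: kg: 1, m: 2, s: -2
SI base units of kinetic energy: kg·m²/s²

The claimed units m²/(kg·s²) (exponents kg: -1, m: 2, s: -2) do not match the derived units kg·m²/s² (exponents kg: 1, m: 2, s: -2), so the claim is incorrect.

Answer: No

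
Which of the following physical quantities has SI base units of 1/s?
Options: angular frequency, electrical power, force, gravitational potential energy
Checking the SI base units of each option:
  angular frequency (ω = 2πf): 1/s  ✓ matches
  electrical power (P = IV): kg·m²/s³  ✗
  force (F = ma): kg·m/s²  ✗
  gravitational potential energy (U = -GMm/r): kg·m²/s²  ✗

Only angular frequency has units 1/s.

Answer: angular frequency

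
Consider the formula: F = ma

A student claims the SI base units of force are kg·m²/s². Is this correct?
Units of each symbol in F = ma:
  m (mass): kg
  a (acceleration): m/s²

Multiplying the contributions: [kg] · [m/s²]
Adding exponents of each base unit: kg: 1, m: 1, s: -2
SI base units of force: kg·m/s²

The claimed units kg·m²/s² (exponents kg: 1, m: 2, s: -2) do not match the derived units kg·m/s² (exponents kg: 1, m: 1, s: -2), so the claim is incorrect.

Answer: No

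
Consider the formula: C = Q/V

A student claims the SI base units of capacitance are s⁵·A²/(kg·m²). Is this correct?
Units of each symbol in C = Q/V:
  Q (charge, in coulombs): s·A
  V (voltage, in volts): kg·m²/(s³·A)  → in the denominator, contributes s³·A/(kg·m²)

Multiplying the contributions: [s·A] · [s³·A/(kg·m²)]
Adding exponents of each base unit: kg: -1, m: -2, s: 4, A: 2
SI base units of capacitance: s⁴·A²/(kg·m²)

The claimed units s⁵·A²/(kg·m²) (exponents kg: -1, m: -2, s: 5, A: 2) do not match the derived units s⁴·A²/(kg·m²) (exponents kg: -1, m: -2, s: 4, A: 2), so the claim is incorrect.

Answer: No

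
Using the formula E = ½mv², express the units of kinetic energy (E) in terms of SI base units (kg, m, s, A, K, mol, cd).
Units of each symbol in E = ½mv²:
  m (mass): kg
  v (speed): m/s  → to the power 2, contributes m²/s²
  The factor ½ is dimensionless.

Multiplying the contributions: [kg] · [m²/s²]
Adding exponents of each base unit: kg: 1, m: 2, s: -2
SI base units of kinetic energy: kg·m²/s²

Answer: kg·m²/s²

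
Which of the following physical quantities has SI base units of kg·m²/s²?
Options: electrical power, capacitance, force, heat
Checking the SI base units of each option:
  electrical power (P = IV): kg·m²/s³  ✗
  capacitance (C = Q/V): s⁴·A²/(kg·m²)  ✗
  force (F = ma): kg·m/s²  ✗
  heat (Q = mcΔT): kg·m²/s²  ✓ matches

Only heat has units kg·m²/s².

Answer: heat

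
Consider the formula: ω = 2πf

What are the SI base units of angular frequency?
Units of each symbol in ω = 2πf:
  f (frequency): 1/s
  The factor 2π is dimensionless.

Multiplying the contributions: [1/s]
Adding exponents of each base unit: s: -1
SI base units of angular frequency: 1/s

Answer: 1/s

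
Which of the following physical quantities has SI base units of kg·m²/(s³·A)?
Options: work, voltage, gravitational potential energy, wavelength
Checking the SI base units of each option:
  work (W = Fd): kg·m²/s²  ✗
  voltage (V = IR): kg·m²/(s³·A)  ✓ matches
  gravitational potential energy (U = -GMm/r): kg·m²/s²  ✗
  wavelength (λ = v/f): m  ✗

Only voltage has units kg·m²/(s³·A).

Answer: voltage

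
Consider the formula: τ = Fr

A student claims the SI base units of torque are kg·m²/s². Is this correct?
Units of each symbol in τ = Fr:
  F (force): kg·m/s²
  r (lever arm): m

Multiplying the contributions: [kg·m/s²] · [m]
Adding exponents of each base unit: kg: 1, m: 2, s: -2
SI base units of torque: kg·m²/s²

The claimed units kg·m²/s² match the derived units, so the claim is correct.

Answer: Yes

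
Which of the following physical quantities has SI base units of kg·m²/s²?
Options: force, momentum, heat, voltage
Checking the SI base units of each option:
  force (F = ma): kg·m/s²  ✗
  momentum (p = mv): kg·m/s  ✗
  heat (Q = mcΔT): kg·m²/s²  ✓ matches
  voltage (V = IR): kg·m²/(s³·A)  ✗

Only heat has units kg·m²/s².

Answer: heat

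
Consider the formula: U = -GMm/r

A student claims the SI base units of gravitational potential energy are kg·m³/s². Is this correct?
Units of each symbol in U = -GMm/r:
  G (gravitational constant): m³/(kg·s²)
  M (mass): kg
  m (mass): kg
  r (distance): m  → in the denominator, contributes 1/m
  The minus sign does not affect the units.

Multiplying the contributions: [m³/(kg·s²)] · [kg] · [kg] · [1/m]
Adding exponents of each base unit: kg: 1, m: 2, s: -2
SI base units of gravitational potential energy: kg·m²/s²

The claimed units kg·m³/s² (exponents kg: 1, m: 3, s: -2) do not match the derived units kg·m²/s² (exponents kg: 1, m: 2, s: -2), so the claim is incorrect.

Answer: No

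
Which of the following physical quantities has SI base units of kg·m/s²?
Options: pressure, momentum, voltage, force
Checking the SI base units of each option:
  pressure (P = F/A): kg/(m·s²)  ✗
  momentum (p = mv): kg·m/s  ✗
  voltage (V = IR): kg·m²/(s³·A)  ✗
  force (F = ma): kg·m/s²  ✓ matches

Only force has units kg·m/s².

Answer: force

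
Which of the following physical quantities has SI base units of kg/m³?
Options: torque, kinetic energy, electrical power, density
Checking the SI base units of each option:
  torque (τ = Fr): kg·m²/s²  ✗
  kinetic energy (E = ½mv²): kg·m²/s²  ✗
  electrical power (P = IV): kg·m²/s³  ✗
  density (ρ = m/V): kg/m³  ✓ matches

Only density has units kg/m³.

Answer: density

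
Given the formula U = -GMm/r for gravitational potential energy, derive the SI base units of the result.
Units of each symbol in U = -GMm/r:
  G (gravitational constant): m³/(kg·s²)
  M (mass): kg
  m (mass): kg
  r (distance): m  → in the denominator, contributes 1/m
  The minus sign does not affect the units.

Multiplying the contributions: [m³/(kg·s²)] · [kg] · [kg] · [1/m]
Adding exponents of each base unit: kg: 1, m: 2, s: -2
SI base units of gravitational potential energy: kg·m²/s²

Answer: kg·m²/s²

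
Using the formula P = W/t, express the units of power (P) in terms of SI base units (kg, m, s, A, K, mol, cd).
Units of each symbol in P = W/t:
  W (work): kg·m²/s²
  t (time): s  → in the denominator, contributes 1/s

Multiplying the contributions: [kg·m²/s²] · [1/s]
Adding exponents of each base unit: kg: 1, m: 2, s: -3
SI base units of power: kg·m²/s³

Answer: kg·m²/s³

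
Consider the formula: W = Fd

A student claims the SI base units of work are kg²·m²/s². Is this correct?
Units of each symbol in W = Fd:
  F (force): kg·m/s²
  d (displacement): m

Multiplying the contributions: [kg·m/s²] · [m]
Adding exponents of each base unit: kg: 1, m: 2, s: -2
SI base units of work: kg·m²/s²

The claimed units kg²·m²/s² (exponents kg: 2, m: 2, s: -2) do not match the derived units kg·m²/s² (exponents kg: 1, m: 2, s: -2), so the claim is incorrect.

Answer: No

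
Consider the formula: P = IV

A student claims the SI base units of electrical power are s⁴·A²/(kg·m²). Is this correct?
Units of each symbol in P = IV:
  I (current): A
  V (voltage, in volts): kg·m²/(s³·A)

Multiplying the contributions: [A] · [kg·m²/(s³·A)]
Adding exponents of each base unit: kg: 1, m: 2, s: -3
SI base units of electrical power: kg·m²/s³

The claimed units s⁴·A²/(kg·m²) (exponents kg: -1, m: -2, s: 4, A: 2) do not match the derived units kg·m²/s³ (exponents kg: 1, m: 2, s: -3), so the claim is incorrect.

Answer: No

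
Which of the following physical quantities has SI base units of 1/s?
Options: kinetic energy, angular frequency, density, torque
Checking the SI base units of each option:
  kinetic energy (E = ½mv²): kg·m²/s²  ✗
  angular frequency (ω = 2πf): 1/s  ✓ matches
  density (ρ = m/V): kg/m³  ✗
  torque (τ = Fr): kg·m²/s²  ✗

Only angular frequency has units 1/s.

Answer: angular frequency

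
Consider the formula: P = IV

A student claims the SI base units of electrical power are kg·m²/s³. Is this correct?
Units of each symbol in P = IV:
  I (current): A
  V (voltage, in volts): kg·m²/(s³·A)

Multiplying the contributions: [A] · [kg·m²/(s³·A)]
Adding exponents of each base unit: kg: 1, m: 2, s: -3
SI base units of electrical power: kg·m²/s³

The claimed units kg·m²/s³ match the derived units, so the claim is correct.

Answer: Yes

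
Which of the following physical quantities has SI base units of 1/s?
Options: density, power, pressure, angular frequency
Checking the SI base units of each option:
  density (ρ = m/V): kg/m³  ✗
  power (P = W/t): kg·m²/s³  ✗
  pressure (P = F/A): kg/(m·s²)  ✗
  angular frequency (ω = 2πf): 1/s  ✓ matches

Only angular frequency has units 1/s.

Answer: angular frequency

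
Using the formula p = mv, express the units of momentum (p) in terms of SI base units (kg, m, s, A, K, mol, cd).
Units of each symbol in p = mv:
  m (mass): kg
  v (velocity): m/s

Multiplying the contributions: [kg] · [m/s]
Adding exponents of each base unit: kg: 1, m: 1, s: -1
SI base units of momentum: kg·m/s

Answer: kg·m/s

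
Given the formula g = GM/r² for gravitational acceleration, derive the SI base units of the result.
Units of each symbol in g = GM/r²:
  G (gravitational constant): m³/(kg·s²)
  M (mass): kg
  r (distance): m  → to the power 2 in the denominator, contributes 1/m²

Multiplying the contributions: [m³/(kg·s²)] · [kg] · [1/m²]
Adding exponents of each base unit: m: 1, s: -2
SI base units of gravitational acceleration: m/s²

Answer: m/s²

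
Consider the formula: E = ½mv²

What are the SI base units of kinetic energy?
Units of each symbol in E = ½mv²:
  m (mass): kg
  v (speed): m/s  → to the power 2, contributes m²/s²
  The factor ½ is dimensionless.

Multiplying the contributions: [kg] · [m²/s²]
Adding exponents of each base unit: kg: 1, m: 2, s: -2
SI base units of kinetic energy: kg·m²/s²

Answer: kg·m²/s²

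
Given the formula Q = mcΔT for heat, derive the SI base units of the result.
Units of each symbol in Q = mcΔT:
  m (mass): kg
  c (specific heat capacity, in J/(kg·K)): m²/(s²·K)
  ΔT (temperature change): K

Multiplying the contributions: [kg] · [m²/(s²·K)] · [K]
Adding exponents of each base unit: kg: 1, m: 2, s: -2
SI base units of heat: kg·m²/s²

Answer: kg·m²/s²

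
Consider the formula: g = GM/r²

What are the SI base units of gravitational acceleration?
Units of each symbol in g = GM/r²:
  G (gravitational constant): m³/(kg·s²)
  M (mass): kg
  r (distance): m  → to the power 2 in the denominator, contributes 1/m²

Multiplying the contributions: [m³/(kg·s²)] · [kg] · [1/m²]
Adding exponents of each base unit: m: 1, s: -2
SI base units of gravitational acceleration: m/s²

Answer: m/s²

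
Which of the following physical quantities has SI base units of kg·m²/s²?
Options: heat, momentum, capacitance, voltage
Checking the SI base units of each option:
  heat (Q = mcΔT): kg·m²/s²  ✓ matches
  momentum (p = mv): kg·m/s  ✗
  capacitance (C = Q/V): s⁴·A²/(kg·m²)  ✗
  voltage (V = IR): kg·m²/(s³·A)  ✗

Only heat has units kg·m²/s².

Answer: heat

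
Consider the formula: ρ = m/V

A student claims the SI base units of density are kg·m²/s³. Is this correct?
Units of each symbol in ρ = m/V:
  m (mass): kg
  V (volume): m³  → in the denominator, contributes 1/m³

Multiplying the contributions: [kg] · [1/m³]
Adding exponents of each base unit: kg: 1, m: -3
SI base units of density: kg/m³

The claimed units kg·m²/s³ (exponents kg: 1, m: 2, s: -3) do not match the derived units kg/m³ (exponents kg: 1, m: -3), so the claim is incorrect.

Answer: No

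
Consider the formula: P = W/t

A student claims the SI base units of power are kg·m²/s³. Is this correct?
Units of each symbol in P = W/t:
  W (work): kg·m²/s²
  t (time): s  → in the denominator, contributes 1/s

Multiplying the contributions: [kg·m²/s²] · [1/s]
Adding exponents of each base unit: kg: 1, m: 2, s: -3
SI base units of power: kg·m²/s³

The claimed units kg·m²/s³ match the derived units, so the claim is correct.

Answer: Yes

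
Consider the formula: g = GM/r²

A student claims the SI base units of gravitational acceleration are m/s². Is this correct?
Units of each symbol in g = GM/r²:
  G (gravitational constant): m³/(kg·s²)
  M (mass): kg
  r (distance): m  → to the power 2 in the denominator, contributes 1/m²

Multiplying the contributions: [m³/(kg·s²)] · [kg] · [1/m²]
Adding exponents of each base unit: m: 1, s: -2
SI base units of gravitational acceleration: m/s²

The claimed units m/s² match the derived units, so the claim is correct.

Answer: Yes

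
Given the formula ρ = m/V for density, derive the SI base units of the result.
Units of each symbol in ρ = m/V:
  m (mass): kg
  V (volume): m³  → in the denominator, contributes 1/m³

Multiplying the contributions: [kg] · [1/m³]
Adding exponents of each base unit: kg: 1, m: -3
SI base units of density: kg/m³

Answer: kg/m³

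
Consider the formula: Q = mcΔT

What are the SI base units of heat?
Units of each symbol in Q = mcΔT:
  m (mass): kg
  c (specific heat capacity, in J/(kg·K)): m²/(s²·K)
  ΔT (temperature change): K

Multiplying the contributions: [kg] · [m²/(s²·K)] · [K]
Adding exponents of each base unit: kg: 1, m: 2, s: -2
SI base units of heat: kg·m²/s²

Answer: kg·m²/s²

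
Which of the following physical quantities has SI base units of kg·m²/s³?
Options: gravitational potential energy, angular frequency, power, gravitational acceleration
Checking the SI base units of each option:
  gravitational potential energy (U = -GMm/r): kg·m²/s²  ✗
  angular frequency (ω = 2πf): 1/s  ✗
  power (P = W/t): kg·m²/s³  ✓ matches
  gravitational acceleration (g = GM/r²): m/s²  ✗

Only power has units kg·m²/s³.

Answer: power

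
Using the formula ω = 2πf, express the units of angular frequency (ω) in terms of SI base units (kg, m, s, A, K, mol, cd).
Units of each symbol in ω = 2πf:
  f (frequency): 1/s
  The factor 2π is dimensionless.

Multiplying the contributions: [1/s]
Adding exponents of each base unit: s: -1
SI base units of angular frequency: 1/s

Answer: 1/s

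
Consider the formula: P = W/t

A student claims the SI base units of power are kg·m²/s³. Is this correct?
Units of each symbol in P = W/t:
  W (work): kg·m²/s²
  t (time): s  → in the denominator, contributes 1/s

Multiplying the contributions: [kg·m²/s²] · [1/s]
Adding exponents of each base unit: kg: 1, m: 2, s: -3
SI base units of power: kg·m²/s³

The claimed units kg·m²/s³ match the derived units, so the claim is correct.

Answer: Yes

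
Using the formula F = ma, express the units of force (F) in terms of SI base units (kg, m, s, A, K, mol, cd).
Units of each symbol in F = ma:
  m (mass): kg
  a (acceleration): m/s²

Multiplying the contributions: [kg] · [m/s²]
Adding exponents of each base unit: kg: 1, m: 1, s: -2
SI base units of force: kg·m/s²

Answer: kg·m/s²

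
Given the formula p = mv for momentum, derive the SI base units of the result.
Units of each symbol in p = mv:
  m (mass): kg
  v (velocity): m/s

Multiplying the contributions: [kg] · [m/s]
Adding exponents of each base unit: kg: 1, m: 1, s: -1
SI base units of momentum: kg·m/s

Answer: kg·m/s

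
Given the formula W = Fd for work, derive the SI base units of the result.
Units of each symbol in W = Fd:
  F (force): kg·m/s²
  d (displacement): m

Multiplying the contributions: [kg·m/s²] · [m]
Adding exponents of each base unit: kg: 1, m: 2, s: -2
SI base units of work: kg·m²/s²

Answer: kg·m²/s²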